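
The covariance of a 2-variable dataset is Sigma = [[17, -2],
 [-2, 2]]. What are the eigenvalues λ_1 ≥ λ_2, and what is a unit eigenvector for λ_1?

Step 1 — characteristic polynomial of 2×2 Sigma:
  det(Sigma - λI) = λ² - trace · λ + det = 0.
  trace = 17 + 2 = 19, det = 17·2 - (-2)² = 30.
Step 2 — discriminant:
  Δ = trace² - 4·det = 361 - 120 = 241.
Step 3 — eigenvalues:
  λ = (trace ± √Δ)/2 = (19 ± 15.5242)/2,
  λ_1 = 17.2621,  λ_2 = 1.7379.

Step 4 — unit eigenvector for λ_1: solve (Sigma - λ_1 I)v = 0. First row:
  (17 - 17.2621)·v_x + (-2)·v_y = 0, i.e. (-0.2621)·v_x + (-2)·v_y = 0,
  so v ∝ (b, λ_1 - a) = (-2, 0.2621); multiply by -1 so the first entry is positive: u = (2, -0.2621).
  ||u|| = √((2)² + (-0.2621)²) = √(4.0687) ≈ 2.0171,
  v_1 = u/||u|| ≈ (0.9915, -0.1299) (||v_1|| = 1).

λ_1 = 17.2621,  λ_2 = 1.7379;  v_1 ≈ (0.9915, -0.1299)


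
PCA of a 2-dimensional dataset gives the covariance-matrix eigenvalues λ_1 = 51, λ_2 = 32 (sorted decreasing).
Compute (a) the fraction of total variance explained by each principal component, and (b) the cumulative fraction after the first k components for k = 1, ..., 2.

Step 1 — total variance = trace(Sigma) = Σ λ_i = 51 + 32 = 83.

Step 2 — fraction explained by component i = λ_i / Σ λ:
  PC1: 51/83 = 0.6145
  PC2: 32/83 = 0.3855

Step 3 — cumulative fraction after k components = (λ_1 + ... + λ_k) / Σ λ:
  k = 1: 51/83 = 0.6145
  k = 2: (51 + 32)/83 = 83/83 = 1

Summary (fraction, with percent):

explained: PC1 0.6145 (61.45%), PC2 0.3855 (38.55%);  cumulative: 0.6145, 1


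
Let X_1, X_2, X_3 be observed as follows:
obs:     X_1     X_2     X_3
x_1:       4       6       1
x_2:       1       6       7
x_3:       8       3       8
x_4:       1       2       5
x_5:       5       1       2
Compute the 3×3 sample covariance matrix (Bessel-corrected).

Step 1 — column means:
  mean(X_1) = (4 + 1 + 8 + 1 + 5) / 5 = 19/5 = 3.8
  mean(X_2) = (6 + 6 + 3 + 2 + 1) / 5 = 18/5 = 3.6
  mean(X_3) = (1 + 7 + 8 + 5 + 2) / 5 = 23/5 = 4.6

Step 2 — sample covariance S[i,j] = (1/(n-1)) · Σ_k (x_{k,i} - mean_i) · (x_{k,j} - mean_j), with n-1 = 4.
  S[X_1,X_1] = ((0.2)·(0.2) + (-2.8)·(-2.8) + (4.2)·(4.2) + (-2.8)·(-2.8) + (1.2)·(1.2)) / 4 = 34.8/4 = 8.7
  S[X_1,X_2] = ((0.2)·(2.4) + (-2.8)·(2.4) + (4.2)·(-0.6) + (-2.8)·(-1.6) + (1.2)·(-2.6)) / 4 = -7.4/4 = -1.85
  S[X_1,X_3] = ((0.2)·(-3.6) + (-2.8)·(2.4) + (4.2)·(3.4) + (-2.8)·(0.4) + (1.2)·(-2.6)) / 4 = 2.6/4 = 0.65
  S[X_2,X_2] = ((2.4)·(2.4) + (2.4)·(2.4) + (-0.6)·(-0.6) + (-1.6)·(-1.6) + (-2.6)·(-2.6)) / 4 = 21.2/4 = 5.3
  S[X_2,X_3] = ((2.4)·(-3.6) + (2.4)·(2.4) + (-0.6)·(3.4) + (-1.6)·(0.4) + (-2.6)·(-2.6)) / 4 = 1.2/4 = 0.3
  S[X_3,X_3] = ((-3.6)·(-3.6) + (2.4)·(2.4) + (3.4)·(3.4) + (0.4)·(0.4) + (-2.6)·(-2.6)) / 4 = 37.2/4 = 9.3

S is symmetric (S[j,i] = S[i,j]). Assembling:

S = [[8.7, -1.85, 0.65],
 [-1.85, 5.3, 0.3],
 [0.65, 0.3, 9.3]]


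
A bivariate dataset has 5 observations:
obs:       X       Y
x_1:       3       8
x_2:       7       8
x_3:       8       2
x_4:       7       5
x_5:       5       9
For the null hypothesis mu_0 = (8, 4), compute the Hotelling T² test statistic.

Step 1 — sample mean vector:
  mean(X) = (3 + 7 + 8 + 7 + 5) / 5 = 30/5 = 6
  mean(Y) = (8 + 8 + 2 + 5 + 9) / 5 = 32/5 = 6.4
  x̄ = (6, 6.4),  deviation x̄ - mu_0 = (6, 6.4) - (8, 4) = (-2, 2.4).

Step 2 — sample covariance matrix, S[i,j] = (1/(n-1)) · Σ_k (x_{k,i} - mean_i) · (x_{k,j} - mean_j), divisor n-1 = 4:
  S[X,X] = ((-3)·(-3) + (1)·(1) + (2)·(2) + (1)·(1) + (-1)·(-1)) / 4 = 16/4 = 4
  S[X,Y] = ((-3)·(1.6) + (1)·(1.6) + (2)·(-4.4) + (1)·(-1.4) + (-1)·(2.6)) / 4 = -16/4 = -4
  S[Y,Y] = ((1.6)·(1.6) + (1.6)·(1.6) + (-4.4)·(-4.4) + (-1.4)·(-1.4) + (2.6)·(2.6)) / 4 = 33.2/4 = 8.3
  S = [[4, -4],
 [-4, 8.3]].

Step 3 — invert S. det(S) = 4·8.3 - (-4)² = 17.2.
  S^{-1} = (1/det) · [[d, -b], [-b, a]] = [[0.4826, 0.2326],
 [0.2326, 0.2326]].

Step 4 — quadratic form (x̄ - mu_0)^T · S^{-1} · (x̄ - mu_0):
  S^{-1} · (x̄ - mu_0) = (-0.407, 0.093),
  (x̄ - mu_0)^T · [...] = (-2)·(-0.407) + (2.4)·(0.093) = 1.0372.

Step 5 — scale by n: T² = 5 · 1.0372 = 5.186.

T² ≈ 5.186


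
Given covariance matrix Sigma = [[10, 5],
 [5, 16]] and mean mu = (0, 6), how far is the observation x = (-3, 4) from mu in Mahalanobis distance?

Step 1 — centre the observation: (x - mu) = (-3, -2).

Step 2 — invert Sigma. det(Sigma) = 10·16 - (5)² = 135.
  Sigma^{-1} = (1/det) · [[d, -b], [-b, a]] = [[0.1185, -0.037],
 [-0.037, 0.0741]].

Step 3 — form the quadratic (x - mu)^T · Sigma^{-1} · (x - mu):
  Sigma^{-1} · (x - mu) = (-0.2815, -0.037).
  (x - mu)^T · [Sigma^{-1} · (x - mu)] = (-3)·(-0.2815) + (-2)·(-0.037) = 0.9185.

Step 4 — take square root: d = √(0.9185) ≈ 0.9584.

d(x, mu) = √(0.9185) ≈ 0.9584


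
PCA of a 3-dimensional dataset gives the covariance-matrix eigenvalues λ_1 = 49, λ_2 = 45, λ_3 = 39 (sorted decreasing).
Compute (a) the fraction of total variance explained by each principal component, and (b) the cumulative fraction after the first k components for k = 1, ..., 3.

Step 1 — total variance = trace(Sigma) = Σ λ_i = 49 + 45 + 39 = 133.

Step 2 — fraction explained by component i = λ_i / Σ λ:
  PC1: 49/133 = 0.3684
  PC2: 45/133 = 0.3383
  PC3: 39/133 = 0.2932

Step 3 — cumulative fraction after k components = (λ_1 + ... + λ_k) / Σ λ:
  k = 1: 49/133 = 0.3684
  k = 2: (49 + 45)/133 = 94/133 = 0.7068
  k = 3: (49 + 45 + 39)/133 = 133/133 = 1

Summary (fraction, with percent):

explained: PC1 0.3684 (36.84%), PC2 0.3383 (33.83%), PC3 0.2932 (29.32%);  cumulative: 0.3684, 0.7068, 1


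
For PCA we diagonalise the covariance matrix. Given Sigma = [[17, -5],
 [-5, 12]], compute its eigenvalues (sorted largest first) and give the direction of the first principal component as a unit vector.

Step 1 — characteristic polynomial of 2×2 Sigma:
  det(Sigma - λI) = λ² - trace · λ + det = 0.
  trace = 17 + 12 = 29, det = 17·12 - (-5)² = 179.
Step 2 — discriminant:
  Δ = trace² - 4·det = 841 - 716 = 125.
Step 3 — eigenvalues:
  λ = (trace ± √Δ)/2 = (29 ± 11.1803)/2,
  λ_1 = 20.0902,  λ_2 = 8.9098.

Step 4 — unit eigenvector for λ_1: solve (Sigma - λ_1 I)v = 0. First row:
  (17 - 20.0902)·v_x + (-5)·v_y = 0, i.e. (-3.0902)·v_x + (-5)·v_y = 0,
  so v ∝ (b, λ_1 - a) = (-5, 3.0902); multiply by -1 so the first entry is positive: u = (5, -3.0902).
  ||u|| = √((5)² + (-3.0902)²) = √(34.5492) ≈ 5.8779,
  v_1 = u/||u|| ≈ (0.8507, -0.5257) (||v_1|| = 1).

λ_1 = 20.0902,  λ_2 = 8.9098;  v_1 ≈ (0.8507, -0.5257)


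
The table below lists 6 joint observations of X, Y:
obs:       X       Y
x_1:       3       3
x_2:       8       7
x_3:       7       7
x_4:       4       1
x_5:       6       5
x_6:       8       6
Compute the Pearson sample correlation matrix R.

Step 1 — column means:
  mean(X) = (3 + 8 + 7 + 4 + 6 + 8) / 6 = 36/6 = 6
  mean(Y) = (3 + 7 + 7 + 1 + 5 + 6) / 6 = 29/6 = 4.8333

Step 2 — sample variances and covariances s[i,j] = (1/(n-1)) · Σ_k (x_{k,i} - mean_i) · (x_{k,j} - mean_j), with n-1 = 5:
  s[X,X] = ((-3)·(-3) + (2)·(2) + (1)·(1) + (-2)·(-2) + (0)·(0) + (2)·(2)) / 5 = 22/5 = 4.4
  s[X,Y] = ((-3)·(-1.8333) + (2)·(2.1667) + (1)·(2.1667) + (-2)·(-3.8333) + (0)·(0.1667) + (2)·(1.1667)) / 5 = 22/5 = 4.4
  s[Y,Y] = ((-1.8333)·(-1.8333) + (2.1667)·(2.1667) + (2.1667)·(2.1667) + (-3.8333)·(-3.8333) + (0.1667)·(0.1667) + (1.1667)·(1.1667)) / 5 = 28.8333/5 = 5.7667
  Sample standard deviations s_i = √(s[i,i]):
  s(X) = √(4.4) = 2.0976
  s(Y) = √(5.7667) = 2.4014

Step 3 — r_{ij} = s_{ij} / (s_i · s_j):
  r[X,X] = 1 (diagonal).
  r[X,Y] = 4.4 / (2.0976 · 2.4014) = 4.4 / 5.0372 = 0.8735
  r[Y,Y] = 1 (diagonal).

R is symmetric with unit diagonal. Assembling:

R = [[1, 0.8735],
 [0.8735, 1]]


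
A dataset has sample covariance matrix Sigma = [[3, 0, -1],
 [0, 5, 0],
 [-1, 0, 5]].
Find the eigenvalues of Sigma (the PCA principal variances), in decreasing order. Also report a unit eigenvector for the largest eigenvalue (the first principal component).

Step 1 — characteristic polynomial p(λ) = det(λI - Sigma) = λ³ - tr·λ² + c_1·λ - det, where tr = trace, c_1 = sum of the principal 2×2 minors, det = det(Sigma):
  tr = 3 + 5 + 5 = 13,
  c_1 = (3·5 - (0)²) + (3·5 - (-1)²) + (5·5 - (0)²) = 15 + 14 + 25 = 54,
  det = 3·(5·5 - (0)²) - (0)·((0)·5 - (0)·(-1)) + (-1)·((0)·(0) - 5·(-1)) = 3·(25) - (0)·(0) + (-1)·(5) = 70.
  So p(λ) = λ³ - 13λ² + 54λ - 70.
Step 2 — look for an integer root (rational root theorem: any rational root is an integer divisor of 70). Testing λ = 5:
  p(5) = 125 - 325 + 270 - 70 = 0  ✓
  Dividing out (λ - 5): p(λ) = (λ - 5)(λ² - 8λ + 14).
Step 3 — remaining eigenvalues from the quadratic λ² - 8λ + 14 = 0:
  Δ = 8² - 4·14 = 64 - 56 = 8,  λ = (8 ± √8)/2 = (8 ± 2.8284)/2 ≈ 5.4142 or 2.5858.
  Sorted: λ_1 = 5.4142,  λ_2 = 5,  λ_3 = 2.5858  (check: sum = 13 = tr ✓).

Step 4 — unit eigenvector for λ_1 ≈ 5.4142: v spans the null space of (Sigma - λ_1 I), whose rows are
  r_1 = (-2.4142, 0, -1),  r_2 = (0, -0.4142, 0),  r_3 = (-1, 0, -0.4142).
  v is orthogonal to every row, so take v ∝ r_1 × r_2 = ((0)·(0) - (-1)·(-0.4142), (-1)·(0) - (-2.4142)·(0), (-2.4142)·(-0.4142) - (0)·(0)) ≈ (-0.4142, 0, 1).
  Rescale (multiply by -1 so the first nonzero entry is positive): u = (0.4142, 0, -1).
  ||u|| = √((0.4142)² + (0)² + (-1)²) = √(1.1716) ≈ 1.0824,  v_1 = u/||u|| ≈ (0.3827, 0, -0.9239) (||v_1|| = 1).

λ_1 = 5.4142,  λ_2 = 5,  λ_3 = 2.5858;  v_1 ≈ (0.3827, 0, -0.9239)


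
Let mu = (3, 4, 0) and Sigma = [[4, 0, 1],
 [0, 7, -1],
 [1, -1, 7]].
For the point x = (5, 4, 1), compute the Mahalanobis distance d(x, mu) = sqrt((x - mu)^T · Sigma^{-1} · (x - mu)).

Step 1 — centre the observation: (x - mu) = (2, 0, 1).

Step 2 — invert Sigma (cofactor / det for 3×3, or solve directly):
  Sigma^{-1} = [[0.2595, -0.0054, -0.0378],
 [-0.0054, 0.1459, 0.0216],
 [-0.0378, 0.0216, 0.1514]].

Step 3 — form the quadratic (x - mu)^T · Sigma^{-1} · (x - mu):
  Sigma^{-1} · (x - mu) = (0.4811, 0.0108, 0.0757).
  (x - mu)^T · [Sigma^{-1} · (x - mu)] = (2)·(0.4811) + (0)·(0.0108) + (1)·(0.0757) = 1.0378.

Step 4 — take square root: d = √(1.0378) ≈ 1.0187.

d(x, mu) = √(1.0378) ≈ 1.0187


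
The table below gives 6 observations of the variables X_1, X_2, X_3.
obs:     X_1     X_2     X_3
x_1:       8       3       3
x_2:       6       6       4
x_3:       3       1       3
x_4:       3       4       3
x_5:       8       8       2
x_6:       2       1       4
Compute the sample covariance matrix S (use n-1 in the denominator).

Step 1 — column means:
  mean(X_1) = (8 + 6 + 3 + 3 + 8 + 2) / 6 = 30/6 = 5
  mean(X_2) = (3 + 6 + 1 + 4 + 8 + 1) / 6 = 23/6 = 3.8333
  mean(X_3) = (3 + 4 + 3 + 3 + 2 + 4) / 6 = 19/6 = 3.1667

Step 2 — sample covariance S[i,j] = (1/(n-1)) · Σ_k (x_{k,i} - mean_i) · (x_{k,j} - mean_j), with n-1 = 5.
  S[X_1,X_1] = ((3)·(3) + (1)·(1) + (-2)·(-2) + (-2)·(-2) + (3)·(3) + (-3)·(-3)) / 5 = 36/5 = 7.2
  S[X_1,X_2] = ((3)·(-0.8333) + (1)·(2.1667) + (-2)·(-2.8333) + (-2)·(0.1667) + (3)·(4.1667) + (-3)·(-2.8333)) / 5 = 26/5 = 5.2
  S[X_1,X_3] = ((3)·(-0.1667) + (1)·(0.8333) + (-2)·(-0.1667) + (-2)·(-0.1667) + (3)·(-1.1667) + (-3)·(0.8333)) / 5 = -5/5 = -1
  S[X_2,X_2] = ((-0.8333)·(-0.8333) + (2.1667)·(2.1667) + (-2.8333)·(-2.8333) + (0.1667)·(0.1667) + (4.1667)·(4.1667) + (-2.8333)·(-2.8333)) / 5 = 38.8333/5 = 7.7667
  S[X_2,X_3] = ((-0.8333)·(-0.1667) + (2.1667)·(0.8333) + (-2.8333)·(-0.1667) + (0.1667)·(-0.1667) + (4.1667)·(-1.1667) + (-2.8333)·(0.8333)) / 5 = -4.8333/5 = -0.9667
  S[X_3,X_3] = ((-0.1667)·(-0.1667) + (0.8333)·(0.8333) + (-0.1667)·(-0.1667) + (-0.1667)·(-0.1667) + (-1.1667)·(-1.1667) + (0.8333)·(0.8333)) / 5 = 2.8333/5 = 0.5667

S is symmetric (S[j,i] = S[i,j]). Assembling:

S = [[7.2, 5.2, -1],
 [5.2, 7.7667, -0.9667],
 [-1, -0.9667, 0.5667]]


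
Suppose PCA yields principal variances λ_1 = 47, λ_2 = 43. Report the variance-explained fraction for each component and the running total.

Step 1 — total variance = trace(Sigma) = Σ λ_i = 47 + 43 = 90.

Step 2 — fraction explained by component i = λ_i / Σ λ:
  PC1: 47/90 = 0.5222
  PC2: 43/90 = 0.4778

Step 3 — cumulative fraction after k components = (λ_1 + ... + λ_k) / Σ λ:
  k = 1: 47/90 = 0.5222
  k = 2: (47 + 43)/90 = 90/90 = 1

Summary (fraction, with percent):

explained: PC1 0.5222 (52.22%), PC2 0.4778 (47.78%);  cumulative: 0.5222, 1


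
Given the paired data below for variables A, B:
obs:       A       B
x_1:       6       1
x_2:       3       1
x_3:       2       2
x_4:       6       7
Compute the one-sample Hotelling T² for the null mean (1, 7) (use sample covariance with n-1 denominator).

Step 1 — sample mean vector:
  mean(A) = (6 + 3 + 2 + 6) / 4 = 17/4 = 4.25
  mean(B) = (1 + 1 + 2 + 7) / 4 = 11/4 = 2.75
  x̄ = (4.25, 2.75),  deviation x̄ - mu_0 = (4.25, 2.75) - (1, 7) = (3.25, -4.25).

Step 2 — sample covariance matrix, S[i,j] = (1/(n-1)) · Σ_k (x_{k,i} - mean_i) · (x_{k,j} - mean_j), divisor n-1 = 3:
  S[A,A] = ((1.75)·(1.75) + (-1.25)·(-1.25) + (-2.25)·(-2.25) + (1.75)·(1.75)) / 3 = 12.75/3 = 4.25
  S[A,B] = ((1.75)·(-1.75) + (-1.25)·(-1.75) + (-2.25)·(-0.75) + (1.75)·(4.25)) / 3 = 8.25/3 = 2.75
  S[B,B] = ((-1.75)·(-1.75) + (-1.75)·(-1.75) + (-0.75)·(-0.75) + (4.25)·(4.25)) / 3 = 24.75/3 = 8.25
  S = [[4.25, 2.75],
 [2.75, 8.25]].

Step 3 — invert S. det(S) = 4.25·8.25 - (2.75)² = 27.5.
  S^{-1} = (1/det) · [[d, -b], [-b, a]] = [[0.3, -0.1],
 [-0.1, 0.1545]].

Step 4 — quadratic form (x̄ - mu_0)^T · S^{-1} · (x̄ - mu_0):
  S^{-1} · (x̄ - mu_0) = (1.4, -0.9818),
  (x̄ - mu_0)^T · [...] = (3.25)·(1.4) + (-4.25)·(-0.9818) = 8.7227.

Step 5 — scale by n: T² = 4 · 8.7227 = 34.8909.

T² ≈ 34.8909


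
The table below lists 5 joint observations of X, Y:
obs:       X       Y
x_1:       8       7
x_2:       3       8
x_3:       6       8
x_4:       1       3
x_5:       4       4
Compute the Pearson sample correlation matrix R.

Step 1 — column means:
  mean(X) = (8 + 3 + 6 + 1 + 4) / 5 = 22/5 = 4.4
  mean(Y) = (7 + 8 + 8 + 3 + 4) / 5 = 30/5 = 6

Step 2 — sample variances and covariances s[i,j] = (1/(n-1)) · Σ_k (x_{k,i} - mean_i) · (x_{k,j} - mean_j), with n-1 = 4:
  s[X,X] = ((3.6)·(3.6) + (-1.4)·(-1.4) + (1.6)·(1.6) + (-3.4)·(-3.4) + (-0.4)·(-0.4)) / 4 = 29.2/4 = 7.3
  s[X,Y] = ((3.6)·(1) + (-1.4)·(2) + (1.6)·(2) + (-3.4)·(-3) + (-0.4)·(-2)) / 4 = 15/4 = 3.75
  s[Y,Y] = ((1)·(1) + (2)·(2) + (2)·(2) + (-3)·(-3) + (-2)·(-2)) / 4 = 22/4 = 5.5
  Sample standard deviations s_i = √(s[i,i]):
  s(X) = √(7.3) = 2.7019
  s(Y) = √(5.5) = 2.3452

Step 3 — r_{ij} = s_{ij} / (s_i · s_j):
  r[X,X] = 1 (diagonal).
  r[X,Y] = 3.75 / (2.7019 · 2.3452) = 3.75 / 6.3364 = 0.5918
  r[Y,Y] = 1 (diagonal).

R is symmetric with unit diagonal. Assembling:

R = [[1, 0.5918],
 [0.5918, 1]]


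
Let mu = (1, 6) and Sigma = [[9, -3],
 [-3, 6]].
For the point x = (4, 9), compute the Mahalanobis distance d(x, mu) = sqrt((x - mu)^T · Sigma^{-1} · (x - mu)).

Step 1 — centre the observation: (x - mu) = (3, 3).

Step 2 — invert Sigma. det(Sigma) = 9·6 - (-3)² = 45.
  Sigma^{-1} = (1/det) · [[d, -b], [-b, a]] = [[0.1333, 0.0667],
 [0.0667, 0.2]].

Step 3 — form the quadratic (x - mu)^T · Sigma^{-1} · (x - mu):
  Sigma^{-1} · (x - mu) = (0.6, 0.8).
  (x - mu)^T · [Sigma^{-1} · (x - mu)] = (3)·(0.6) + (3)·(0.8) = 4.2.

Step 4 — take square root: d = √(4.2) ≈ 2.0494.

d(x, mu) = √(4.2) ≈ 2.0494


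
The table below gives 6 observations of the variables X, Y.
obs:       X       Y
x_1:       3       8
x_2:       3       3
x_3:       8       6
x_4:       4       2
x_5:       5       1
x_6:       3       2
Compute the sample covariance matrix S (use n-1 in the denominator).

Step 1 — column means:
  mean(X) = (3 + 3 + 8 + 4 + 5 + 3) / 6 = 26/6 = 4.3333
  mean(Y) = (8 + 3 + 6 + 2 + 1 + 2) / 6 = 22/6 = 3.6667

Step 2 — sample covariance S[i,j] = (1/(n-1)) · Σ_k (x_{k,i} - mean_i) · (x_{k,j} - mean_j), with n-1 = 5.
  S[X,X] = ((-1.3333)·(-1.3333) + (-1.3333)·(-1.3333) + (3.6667)·(3.6667) + (-0.3333)·(-0.3333) + (0.6667)·(0.6667) + (-1.3333)·(-1.3333)) / 5 = 19.3333/5 = 3.8667
  S[X,Y] = ((-1.3333)·(4.3333) + (-1.3333)·(-0.6667) + (3.6667)·(2.3333) + (-0.3333)·(-1.6667) + (0.6667)·(-2.6667) + (-1.3333)·(-1.6667)) / 5 = 4.6667/5 = 0.9333
  S[Y,Y] = ((4.3333)·(4.3333) + (-0.6667)·(-0.6667) + (2.3333)·(2.3333) + (-1.6667)·(-1.6667) + (-2.6667)·(-2.6667) + (-1.6667)·(-1.6667)) / 5 = 37.3333/5 = 7.4667

S is symmetric (S[j,i] = S[i,j]). Assembling:

S = [[3.8667, 0.9333],
 [0.9333, 7.4667]]


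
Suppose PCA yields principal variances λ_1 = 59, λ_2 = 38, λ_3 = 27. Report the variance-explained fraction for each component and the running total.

Step 1 — total variance = trace(Sigma) = Σ λ_i = 59 + 38 + 27 = 124.

Step 2 — fraction explained by component i = λ_i / Σ λ:
  PC1: 59/124 = 0.4758
  PC2: 38/124 = 0.3065
  PC3: 27/124 = 0.2177

Step 3 — cumulative fraction after k components = (λ_1 + ... + λ_k) / Σ λ:
  k = 1: 59/124 = 0.4758
  k = 2: (59 + 38)/124 = 97/124 = 0.7823
  k = 3: (59 + 38 + 27)/124 = 124/124 = 1

Summary (fraction, with percent):

explained: PC1 0.4758 (47.58%), PC2 0.3065 (30.65%), PC3 0.2177 (21.77%);  cumulative: 0.4758, 0.7823, 1


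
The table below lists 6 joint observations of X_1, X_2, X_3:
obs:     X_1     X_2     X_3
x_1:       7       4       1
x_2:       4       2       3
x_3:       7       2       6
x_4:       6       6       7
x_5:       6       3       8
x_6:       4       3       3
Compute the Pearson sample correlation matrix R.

Step 1 — column means:
  mean(X_1) = (7 + 4 + 7 + 6 + 6 + 4) / 6 = 34/6 = 5.6667
  mean(X_2) = (4 + 2 + 2 + 6 + 3 + 3) / 6 = 20/6 = 3.3333
  mean(X_3) = (1 + 3 + 6 + 7 + 8 + 3) / 6 = 28/6 = 4.6667

Step 2 — sample variances and covariances s[i,j] = (1/(n-1)) · Σ_k (x_{k,i} - mean_i) · (x_{k,j} - mean_j), with n-1 = 5:
  s[X_1,X_1] = ((1.3333)·(1.3333) + (-1.6667)·(-1.6667) + (1.3333)·(1.3333) + (0.3333)·(0.3333) + (0.3333)·(0.3333) + (-1.6667)·(-1.6667)) / 5 = 9.3333/5 = 1.8667
  s[X_1,X_2] = ((1.3333)·(0.6667) + (-1.6667)·(-1.3333) + (1.3333)·(-1.3333) + (0.3333)·(2.6667) + (0.3333)·(-0.3333) + (-1.6667)·(-0.3333)) / 5 = 2.6667/5 = 0.5333
  s[X_1,X_3] = ((1.3333)·(-3.6667) + (-1.6667)·(-1.6667) + (1.3333)·(1.3333) + (0.3333)·(2.3333) + (0.3333)·(3.3333) + (-1.6667)·(-1.6667)) / 5 = 4.3333/5 = 0.8667
  s[X_2,X_2] = ((0.6667)·(0.6667) + (-1.3333)·(-1.3333) + (-1.3333)·(-1.3333) + (2.6667)·(2.6667) + (-0.3333)·(-0.3333) + (-0.3333)·(-0.3333)) / 5 = 11.3333/5 = 2.2667
  s[X_2,X_3] = ((0.6667)·(-3.6667) + (-1.3333)·(-1.6667) + (-1.3333)·(1.3333) + (2.6667)·(2.3333) + (-0.3333)·(3.3333) + (-0.3333)·(-1.6667)) / 5 = 3.6667/5 = 0.7333
  s[X_3,X_3] = ((-3.6667)·(-3.6667) + (-1.6667)·(-1.6667) + (1.3333)·(1.3333) + (2.3333)·(2.3333) + (3.3333)·(3.3333) + (-1.6667)·(-1.6667)) / 5 = 37.3333/5 = 7.4667
  Sample standard deviations s_i = √(s[i,i]):
  s(X_1) = √(1.8667) = 1.3663
  s(X_2) = √(2.2667) = 1.5055
  s(X_3) = √(7.4667) = 2.7325

Step 3 — r_{ij} = s_{ij} / (s_i · s_j):
  r[X_1,X_1] = 1 (diagonal).
  r[X_1,X_2] = 0.5333 / (1.3663 · 1.5055) = 0.5333 / 2.057 = 0.2593
  r[X_1,X_3] = 0.8667 / (1.3663 · 2.7325) = 0.8667 / 3.7333 = 0.2321
  r[X_2,X_2] = 1 (diagonal).
  r[X_2,X_3] = 0.7333 / (1.5055 · 2.7325) = 0.7333 / 4.1139 = 0.1783
  r[X_3,X_3] = 1 (diagonal).

R is symmetric with unit diagonal. Assembling:

R = [[1, 0.2593, 0.2321],
 [0.2593, 1, 0.1783],
 [0.2321, 0.1783, 1]]


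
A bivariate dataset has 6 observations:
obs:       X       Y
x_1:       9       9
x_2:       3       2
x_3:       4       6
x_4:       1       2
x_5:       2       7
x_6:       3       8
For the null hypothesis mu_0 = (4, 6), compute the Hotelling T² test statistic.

Step 1 — sample mean vector:
  mean(X) = (9 + 3 + 4 + 1 + 2 + 3) / 6 = 22/6 = 3.6667
  mean(Y) = (9 + 2 + 6 + 2 + 7 + 8) / 6 = 34/6 = 5.6667
  x̄ = (3.6667, 5.6667),  deviation x̄ - mu_0 = (3.6667, 5.6667) - (4, 6) = (-0.3333, -0.3333).

Step 2 — sample covariance matrix, S[i,j] = (1/(n-1)) · Σ_k (x_{k,i} - mean_i) · (x_{k,j} - mean_j), divisor n-1 = 5:
  S[X,X] = ((5.3333)·(5.3333) + (-0.6667)·(-0.6667) + (0.3333)·(0.3333) + (-2.6667)·(-2.6667) + (-1.6667)·(-1.6667) + (-0.6667)·(-0.6667)) / 5 = 39.3333/5 = 7.8667
  S[X,Y] = ((5.3333)·(3.3333) + (-0.6667)·(-3.6667) + (0.3333)·(0.3333) + (-2.6667)·(-3.6667) + (-1.6667)·(1.3333) + (-0.6667)·(2.3333)) / 5 = 26.3333/5 = 5.2667
  S[Y,Y] = ((3.3333)·(3.3333) + (-3.6667)·(-3.6667) + (0.3333)·(0.3333) + (-3.6667)·(-3.6667) + (1.3333)·(1.3333) + (2.3333)·(2.3333)) / 5 = 45.3333/5 = 9.0667
  S = [[7.8667, 5.2667],
 [5.2667, 9.0667]].

Step 3 — invert S. det(S) = 7.8667·9.0667 - (5.2667)² = 43.5867.
  S^{-1} = (1/det) · [[d, -b], [-b, a]] = [[0.208, -0.1208],
 [-0.1208, 0.1805]].

Step 4 — quadratic form (x̄ - mu_0)^T · S^{-1} · (x̄ - mu_0):
  S^{-1} · (x̄ - mu_0) = (-0.0291, -0.0199),
  (x̄ - mu_0)^T · [...] = (-0.3333)·(-0.0291) + (-0.3333)·(-0.0199) = 0.0163.

Step 5 — scale by n: T² = 6 · 0.0163 = 0.0979.

T² ≈ 0.0979


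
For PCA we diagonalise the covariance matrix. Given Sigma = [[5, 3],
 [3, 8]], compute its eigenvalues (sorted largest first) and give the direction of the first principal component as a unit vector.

Step 1 — characteristic polynomial of 2×2 Sigma:
  det(Sigma - λI) = λ² - trace · λ + det = 0.
  trace = 5 + 8 = 13, det = 5·8 - (3)² = 31.
Step 2 — discriminant:
  Δ = trace² - 4·det = 169 - 124 = 45.
Step 3 — eigenvalues:
  λ = (trace ± √Δ)/2 = (13 ± 6.7082)/2,
  λ_1 = 9.8541,  λ_2 = 3.1459.

Step 4 — unit eigenvector for λ_1: solve (Sigma - λ_1 I)v = 0. First row:
  (5 - 9.8541)·v_x + (3)·v_y = 0, i.e. (-4.8541)·v_x + (3)·v_y = 0,
  so v ∝ (b, λ_1 - a) = (3, 4.8541) = u.
  ||u|| = √((3)² + (4.8541)²) = √(32.5623) ≈ 5.7063,
  v_1 = u/||u|| ≈ (0.5257, 0.8507) (||v_1|| = 1).

λ_1 = 9.8541,  λ_2 = 3.1459;  v_1 ≈ (0.5257, 0.8507)


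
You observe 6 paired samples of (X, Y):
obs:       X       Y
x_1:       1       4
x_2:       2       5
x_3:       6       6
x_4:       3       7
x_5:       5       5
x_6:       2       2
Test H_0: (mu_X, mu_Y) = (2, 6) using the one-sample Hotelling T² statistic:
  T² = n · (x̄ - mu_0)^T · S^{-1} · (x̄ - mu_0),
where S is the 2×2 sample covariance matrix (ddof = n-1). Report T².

Step 1 — sample mean vector:
  mean(X) = (1 + 2 + 6 + 3 + 5 + 2) / 6 = 19/6 = 3.1667
  mean(Y) = (4 + 5 + 6 + 7 + 5 + 2) / 6 = 29/6 = 4.8333
  x̄ = (3.1667, 4.8333),  deviation x̄ - mu_0 = (3.1667, 4.8333) - (2, 6) = (1.1667, -1.1667).

Step 2 — sample covariance matrix, S[i,j] = (1/(n-1)) · Σ_k (x_{k,i} - mean_i) · (x_{k,j} - mean_j), divisor n-1 = 5:
  S[X,X] = ((-2.1667)·(-2.1667) + (-1.1667)·(-1.1667) + (2.8333)·(2.8333) + (-0.1667)·(-0.1667) + (1.8333)·(1.8333) + (-1.1667)·(-1.1667)) / 5 = 18.8333/5 = 3.7667
  S[X,Y] = ((-2.1667)·(-0.8333) + (-1.1667)·(0.1667) + (2.8333)·(1.1667) + (-0.1667)·(2.1667) + (1.8333)·(0.1667) + (-1.1667)·(-2.8333)) / 5 = 8.1667/5 = 1.6333
  S[Y,Y] = ((-0.8333)·(-0.8333) + (0.1667)·(0.1667) + (1.1667)·(1.1667) + (2.1667)·(2.1667) + (0.1667)·(0.1667) + (-2.8333)·(-2.8333)) / 5 = 14.8333/5 = 2.9667
  S = [[3.7667, 1.6333],
 [1.6333, 2.9667]].

Step 3 — invert S. det(S) = 3.7667·2.9667 - (1.6333)² = 8.5067.
  S^{-1} = (1/det) · [[d, -b], [-b, a]] = [[0.3487, -0.192],
 [-0.192, 0.4428]].

Step 4 — quadratic form (x̄ - mu_0)^T · S^{-1} · (x̄ - mu_0):
  S^{-1} · (x̄ - mu_0) = (0.6309, -0.7406),
  (x̄ - mu_0)^T · [...] = (1.1667)·(0.6309) + (-1.1667)·(-0.7406) = 1.6001.

Step 5 — scale by n: T² = 6 · 1.6001 = 9.6003.

T² ≈ 9.6003


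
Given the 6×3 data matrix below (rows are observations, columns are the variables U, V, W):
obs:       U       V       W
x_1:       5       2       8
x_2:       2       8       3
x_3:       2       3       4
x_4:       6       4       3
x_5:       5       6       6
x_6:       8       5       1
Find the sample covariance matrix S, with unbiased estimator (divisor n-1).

Step 1 — column means:
  mean(U) = (5 + 2 + 2 + 6 + 5 + 8) / 6 = 28/6 = 4.6667
  mean(V) = (2 + 8 + 3 + 4 + 6 + 5) / 6 = 28/6 = 4.6667
  mean(W) = (8 + 3 + 4 + 3 + 6 + 1) / 6 = 25/6 = 4.1667

Step 2 — sample covariance S[i,j] = (1/(n-1)) · Σ_k (x_{k,i} - mean_i) · (x_{k,j} - mean_j), with n-1 = 5.
  S[U,U] = ((0.3333)·(0.3333) + (-2.6667)·(-2.6667) + (-2.6667)·(-2.6667) + (1.3333)·(1.3333) + (0.3333)·(0.3333) + (3.3333)·(3.3333)) / 5 = 27.3333/5 = 5.4667
  S[U,V] = ((0.3333)·(-2.6667) + (-2.6667)·(3.3333) + (-2.6667)·(-1.6667) + (1.3333)·(-0.6667) + (0.3333)·(1.3333) + (3.3333)·(0.3333)) / 5 = -4.6667/5 = -0.9333
  S[U,W] = ((0.3333)·(3.8333) + (-2.6667)·(-1.1667) + (-2.6667)·(-0.1667) + (1.3333)·(-1.1667) + (0.3333)·(1.8333) + (3.3333)·(-3.1667)) / 5 = -6.6667/5 = -1.3333
  S[V,V] = ((-2.6667)·(-2.6667) + (3.3333)·(3.3333) + (-1.6667)·(-1.6667) + (-0.6667)·(-0.6667) + (1.3333)·(1.3333) + (0.3333)·(0.3333)) / 5 = 23.3333/5 = 4.6667
  S[V,W] = ((-2.6667)·(3.8333) + (3.3333)·(-1.1667) + (-1.6667)·(-0.1667) + (-0.6667)·(-1.1667) + (1.3333)·(1.8333) + (0.3333)·(-3.1667)) / 5 = -11.6667/5 = -2.3333
  S[W,W] = ((3.8333)·(3.8333) + (-1.1667)·(-1.1667) + (-0.1667)·(-0.1667) + (-1.1667)·(-1.1667) + (1.8333)·(1.8333) + (-3.1667)·(-3.1667)) / 5 = 30.8333/5 = 6.1667

S is symmetric (S[j,i] = S[i,j]). Assembling:

S = [[5.4667, -0.9333, -1.3333],
 [-0.9333, 4.6667, -2.3333],
 [-1.3333, -2.3333, 6.1667]]


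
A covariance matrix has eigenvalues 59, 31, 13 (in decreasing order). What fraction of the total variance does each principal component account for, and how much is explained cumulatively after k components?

Step 1 — total variance = trace(Sigma) = Σ λ_i = 59 + 31 + 13 = 103.

Step 2 — fraction explained by component i = λ_i / Σ λ:
  PC1: 59/103 = 0.5728
  PC2: 31/103 = 0.301
  PC3: 13/103 = 0.1262

Step 3 — cumulative fraction after k components = (λ_1 + ... + λ_k) / Σ λ:
  k = 1: 59/103 = 0.5728
  k = 2: (59 + 31)/103 = 90/103 = 0.8738
  k = 3: (59 + 31 + 13)/103 = 103/103 = 1

Summary (fraction, with percent):

explained: PC1 0.5728 (57.28%), PC2 0.301 (30.1%), PC3 0.1262 (12.62%);  cumulative: 0.5728, 0.8738, 1


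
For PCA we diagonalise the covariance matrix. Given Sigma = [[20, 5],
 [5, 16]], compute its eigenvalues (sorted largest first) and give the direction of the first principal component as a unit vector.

Step 1 — characteristic polynomial of 2×2 Sigma:
  det(Sigma - λI) = λ² - trace · λ + det = 0.
  trace = 20 + 16 = 36, det = 20·16 - (5)² = 295.
Step 2 — discriminant:
  Δ = trace² - 4·det = 1296 - 1180 = 116.
Step 3 — eigenvalues:
  λ = (trace ± √Δ)/2 = (36 ± 10.7703)/2,
  λ_1 = 23.3852,  λ_2 = 12.6148.

Step 4 — unit eigenvector for λ_1: solve (Sigma - λ_1 I)v = 0. First row:
  (20 - 23.3852)·v_x + (5)·v_y = 0, i.e. (-3.3852)·v_x + (5)·v_y = 0,
  so v ∝ (b, λ_1 - a) = (5, 3.3852) = u.
  ||u|| = √((5)² + (3.3852)²) = √(36.4593) ≈ 6.0382,
  v_1 = u/||u|| ≈ (0.8281, 0.5606) (||v_1|| = 1).

λ_1 = 23.3852,  λ_2 = 12.6148;  v_1 ≈ (0.8281, 0.5606)


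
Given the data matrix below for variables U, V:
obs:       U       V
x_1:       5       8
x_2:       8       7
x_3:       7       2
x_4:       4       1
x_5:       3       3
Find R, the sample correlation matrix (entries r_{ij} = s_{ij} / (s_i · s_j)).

Step 1 — column means:
  mean(U) = (5 + 8 + 7 + 4 + 3) / 5 = 27/5 = 5.4
  mean(V) = (8 + 7 + 2 + 1 + 3) / 5 = 21/5 = 4.2

Step 2 — sample variances and covariances s[i,j] = (1/(n-1)) · Σ_k (x_{k,i} - mean_i) · (x_{k,j} - mean_j), with n-1 = 4:
  s[U,U] = ((-0.4)·(-0.4) + (2.6)·(2.6) + (1.6)·(1.6) + (-1.4)·(-1.4) + (-2.4)·(-2.4)) / 4 = 17.2/4 = 4.3
  s[U,V] = ((-0.4)·(3.8) + (2.6)·(2.8) + (1.6)·(-2.2) + (-1.4)·(-3.2) + (-2.4)·(-1.2)) / 4 = 9.6/4 = 2.4
  s[V,V] = ((3.8)·(3.8) + (2.8)·(2.8) + (-2.2)·(-2.2) + (-3.2)·(-3.2) + (-1.2)·(-1.2)) / 4 = 38.8/4 = 9.7
  Sample standard deviations s_i = √(s[i,i]):
  s(U) = √(4.3) = 2.0736
  s(V) = √(9.7) = 3.1145

Step 3 — r_{ij} = s_{ij} / (s_i · s_j):
  r[U,U] = 1 (diagonal).
  r[U,V] = 2.4 / (2.0736 · 3.1145) = 2.4 / 6.4583 = 0.3716
  r[V,V] = 1 (diagonal).

R is symmetric with unit diagonal. Assembling:

R = [[1, 0.3716],
 [0.3716, 1]]


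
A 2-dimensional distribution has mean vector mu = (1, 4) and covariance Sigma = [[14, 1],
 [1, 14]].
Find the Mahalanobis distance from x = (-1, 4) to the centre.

Step 1 — centre the observation: (x - mu) = (-2, 0).

Step 2 — invert Sigma. det(Sigma) = 14·14 - (1)² = 195.
  Sigma^{-1} = (1/det) · [[d, -b], [-b, a]] = [[0.0718, -0.0051],
 [-0.0051, 0.0718]].

Step 3 — form the quadratic (x - mu)^T · Sigma^{-1} · (x - mu):
  Sigma^{-1} · (x - mu) = (-0.1436, 0.0103).
  (x - mu)^T · [Sigma^{-1} · (x - mu)] = (-2)·(-0.1436) + (0)·(0.0103) = 0.2872.

Step 4 — take square root: d = √(0.2872) ≈ 0.5359.

d(x, mu) = √(0.2872) ≈ 0.5359


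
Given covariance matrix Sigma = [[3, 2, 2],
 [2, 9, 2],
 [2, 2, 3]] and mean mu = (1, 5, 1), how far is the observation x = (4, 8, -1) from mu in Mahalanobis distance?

Step 1 — centre the observation: (x - mu) = (3, 3, -2).

Step 2 — invert Sigma (cofactor / det for 3×3, or solve directly):
  Sigma^{-1} = [[0.6216, -0.0541, -0.3784],
 [-0.0541, 0.1351, -0.0541],
 [-0.3784, -0.0541, 0.6216]].

Step 3 — form the quadratic (x - mu)^T · Sigma^{-1} · (x - mu):
  Sigma^{-1} · (x - mu) = (2.4595, 0.3514, -2.5405).
  (x - mu)^T · [Sigma^{-1} · (x - mu)] = (3)·(2.4595) + (3)·(0.3514) + (-2)·(-2.5405) = 13.5135.

Step 4 — take square root: d = √(13.5135) ≈ 3.6761.

d(x, mu) = √(13.5135) ≈ 3.6761


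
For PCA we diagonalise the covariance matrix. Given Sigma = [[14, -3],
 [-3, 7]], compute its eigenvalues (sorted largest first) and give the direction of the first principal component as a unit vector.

Step 1 — characteristic polynomial of 2×2 Sigma:
  det(Sigma - λI) = λ² - trace · λ + det = 0.
  trace = 14 + 7 = 21, det = 14·7 - (-3)² = 89.
Step 2 — discriminant:
  Δ = trace² - 4·det = 441 - 356 = 85.
Step 3 — eigenvalues:
  λ = (trace ± √Δ)/2 = (21 ± 9.2195)/2,
  λ_1 = 15.1098,  λ_2 = 5.8902.

Step 4 — unit eigenvector for λ_1: solve (Sigma - λ_1 I)v = 0. First row:
  (14 - 15.1098)·v_x + (-3)·v_y = 0, i.e. (-1.1098)·v_x + (-3)·v_y = 0,
  so v ∝ (b, λ_1 - a) = (-3, 1.1098); multiply by -1 so the first entry is positive: u = (3, -1.1098).
  ||u|| = √((3)² + (-1.1098)²) = √(10.2316) ≈ 3.1987,
  v_1 = u/||u|| ≈ (0.9379, -0.3469) (||v_1|| = 1).

λ_1 = 15.1098,  λ_2 = 5.8902;  v_1 ≈ (0.9379, -0.3469)


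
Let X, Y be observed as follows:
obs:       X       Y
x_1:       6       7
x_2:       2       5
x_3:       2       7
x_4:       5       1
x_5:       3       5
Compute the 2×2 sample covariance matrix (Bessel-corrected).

Step 1 — column means:
  mean(X) = (6 + 2 + 2 + 5 + 3) / 5 = 18/5 = 3.6
  mean(Y) = (7 + 5 + 7 + 1 + 5) / 5 = 25/5 = 5

Step 2 — sample covariance S[i,j] = (1/(n-1)) · Σ_k (x_{k,i} - mean_i) · (x_{k,j} - mean_j), with n-1 = 4.
  S[X,X] = ((2.4)·(2.4) + (-1.6)·(-1.6) + (-1.6)·(-1.6) + (1.4)·(1.4) + (-0.6)·(-0.6)) / 4 = 13.2/4 = 3.3
  S[X,Y] = ((2.4)·(2) + (-1.6)·(0) + (-1.6)·(2) + (1.4)·(-4) + (-0.6)·(0)) / 4 = -4/4 = -1
  S[Y,Y] = ((2)·(2) + (0)·(0) + (2)·(2) + (-4)·(-4) + (0)·(0)) / 4 = 24/4 = 6

S is symmetric (S[j,i] = S[i,j]). Assembling:

S = [[3.3, -1],
 [-1, 6]]


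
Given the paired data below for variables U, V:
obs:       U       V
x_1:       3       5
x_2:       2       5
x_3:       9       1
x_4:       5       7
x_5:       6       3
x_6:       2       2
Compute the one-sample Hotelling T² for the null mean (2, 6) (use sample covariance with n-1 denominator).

Step 1 — sample mean vector:
  mean(U) = (3 + 2 + 9 + 5 + 6 + 2) / 6 = 27/6 = 4.5
  mean(V) = (5 + 5 + 1 + 7 + 3 + 2) / 6 = 23/6 = 3.8333
  x̄ = (4.5, 3.8333),  deviation x̄ - mu_0 = (4.5, 3.8333) - (2, 6) = (2.5, -2.1667).

Step 2 — sample covariance matrix, S[i,j] = (1/(n-1)) · Σ_k (x_{k,i} - mean_i) · (x_{k,j} - mean_j), divisor n-1 = 5:
  S[U,U] = ((-1.5)·(-1.5) + (-2.5)·(-2.5) + (4.5)·(4.5) + (0.5)·(0.5) + (1.5)·(1.5) + (-2.5)·(-2.5)) / 5 = 37.5/5 = 7.5
  S[U,V] = ((-1.5)·(1.1667) + (-2.5)·(1.1667) + (4.5)·(-2.8333) + (0.5)·(3.1667) + (1.5)·(-0.8333) + (-2.5)·(-1.8333)) / 5 = -12.5/5 = -2.5
  S[V,V] = ((1.1667)·(1.1667) + (1.1667)·(1.1667) + (-2.8333)·(-2.8333) + (3.1667)·(3.1667) + (-0.8333)·(-0.8333) + (-1.8333)·(-1.8333)) / 5 = 24.8333/5 = 4.9667
  S = [[7.5, -2.5],
 [-2.5, 4.9667]].

Step 3 — invert S. det(S) = 7.5·4.9667 - (-2.5)² = 31.
  S^{-1} = (1/det) · [[d, -b], [-b, a]] = [[0.1602, 0.0806],
 [0.0806, 0.2419]].

Step 4 — quadratic form (x̄ - mu_0)^T · S^{-1} · (x̄ - mu_0):
  S^{-1} · (x̄ - mu_0) = (0.2258, -0.3226),
  (x̄ - mu_0)^T · [...] = (2.5)·(0.2258) + (-2.1667)·(-0.3226) = 1.2634.

Step 5 — scale by n: T² = 6 · 1.2634 = 7.5806.

T² ≈ 7.5806


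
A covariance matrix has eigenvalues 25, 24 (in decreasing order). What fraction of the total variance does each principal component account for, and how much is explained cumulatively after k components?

Step 1 — total variance = trace(Sigma) = Σ λ_i = 25 + 24 = 49.

Step 2 — fraction explained by component i = λ_i / Σ λ:
  PC1: 25/49 = 0.5102
  PC2: 24/49 = 0.4898

Step 3 — cumulative fraction after k components = (λ_1 + ... + λ_k) / Σ λ:
  k = 1: 25/49 = 0.5102
  k = 2: (25 + 24)/49 = 49/49 = 1

Summary (fraction, with percent):

explained: PC1 0.5102 (51.02%), PC2 0.4898 (48.98%);  cumulative: 0.5102, 1


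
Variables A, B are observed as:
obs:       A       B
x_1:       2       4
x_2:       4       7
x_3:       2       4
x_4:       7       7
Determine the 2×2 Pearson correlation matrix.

Step 1 — column means:
  mean(A) = (2 + 4 + 2 + 7) / 4 = 15/4 = 3.75
  mean(B) = (4 + 7 + 4 + 7) / 4 = 22/4 = 5.5

Step 2 — sample variances and covariances s[i,j] = (1/(n-1)) · Σ_k (x_{k,i} - mean_i) · (x_{k,j} - mean_j), with n-1 = 3:
  s[A,A] = ((-1.75)·(-1.75) + (0.25)·(0.25) + (-1.75)·(-1.75) + (3.25)·(3.25)) / 3 = 16.75/3 = 5.5833
  s[A,B] = ((-1.75)·(-1.5) + (0.25)·(1.5) + (-1.75)·(-1.5) + (3.25)·(1.5)) / 3 = 10.5/3 = 3.5
  s[B,B] = ((-1.5)·(-1.5) + (1.5)·(1.5) + (-1.5)·(-1.5) + (1.5)·(1.5)) / 3 = 9/3 = 3
  Sample standard deviations s_i = √(s[i,i]):
  s(A) = √(5.5833) = 2.3629
  s(B) = √(3) = 1.7321

Step 3 — r_{ij} = s_{ij} / (s_i · s_j):
  r[A,A] = 1 (diagonal).
  r[A,B] = 3.5 / (2.3629 · 1.7321) = 3.5 / 4.0927 = 0.8552
  r[B,B] = 1 (diagonal).

R is symmetric with unit diagonal. Assembling:

R = [[1, 0.8552],
 [0.8552, 1]]


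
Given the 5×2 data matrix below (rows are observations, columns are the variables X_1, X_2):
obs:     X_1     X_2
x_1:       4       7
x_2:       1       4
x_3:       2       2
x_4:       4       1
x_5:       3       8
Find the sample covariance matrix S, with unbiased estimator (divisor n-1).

Step 1 — column means:
  mean(X_1) = (4 + 1 + 2 + 4 + 3) / 5 = 14/5 = 2.8
  mean(X_2) = (7 + 4 + 2 + 1 + 8) / 5 = 22/5 = 4.4

Step 2 — sample covariance S[i,j] = (1/(n-1)) · Σ_k (x_{k,i} - mean_i) · (x_{k,j} - mean_j), with n-1 = 4.
  S[X_1,X_1] = ((1.2)·(1.2) + (-1.8)·(-1.8) + (-0.8)·(-0.8) + (1.2)·(1.2) + (0.2)·(0.2)) / 4 = 6.8/4 = 1.7
  S[X_1,X_2] = ((1.2)·(2.6) + (-1.8)·(-0.4) + (-0.8)·(-2.4) + (1.2)·(-3.4) + (0.2)·(3.6)) / 4 = 2.4/4 = 0.6
  S[X_2,X_2] = ((2.6)·(2.6) + (-0.4)·(-0.4) + (-2.4)·(-2.4) + (-3.4)·(-3.4) + (3.6)·(3.6)) / 4 = 37.2/4 = 9.3

S is symmetric (S[j,i] = S[i,j]). Assembling:

S = [[1.7, 0.6],
 [0.6, 9.3]]


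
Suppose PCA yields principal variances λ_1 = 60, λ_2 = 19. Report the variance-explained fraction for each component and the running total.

Step 1 — total variance = trace(Sigma) = Σ λ_i = 60 + 19 = 79.

Step 2 — fraction explained by component i = λ_i / Σ λ:
  PC1: 60/79 = 0.7595
  PC2: 19/79 = 0.2405

Step 3 — cumulative fraction after k components = (λ_1 + ... + λ_k) / Σ λ:
  k = 1: 60/79 = 0.7595
  k = 2: (60 + 19)/79 = 79/79 = 1

Summary (fraction, with percent):

explained: PC1 0.7595 (75.95%), PC2 0.2405 (24.05%);  cumulative: 0.7595, 1


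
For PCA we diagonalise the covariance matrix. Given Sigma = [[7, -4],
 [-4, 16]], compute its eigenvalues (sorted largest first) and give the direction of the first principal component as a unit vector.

Step 1 — characteristic polynomial of 2×2 Sigma:
  det(Sigma - λI) = λ² - trace · λ + det = 0.
  trace = 7 + 16 = 23, det = 7·16 - (-4)² = 96.
Step 2 — discriminant:
  Δ = trace² - 4·det = 529 - 384 = 145.
Step 3 — eigenvalues:
  λ = (trace ± √Δ)/2 = (23 ± 12.0416)/2,
  λ_1 = 17.5208,  λ_2 = 5.4792.

Step 4 — unit eigenvector for λ_1: solve (Sigma - λ_1 I)v = 0. First row:
  (7 - 17.5208)·v_x + (-4)·v_y = 0, i.e. (-10.5208)·v_x + (-4)·v_y = 0,
  so v ∝ (b, λ_1 - a) = (-4, 10.5208); multiply by -1 so the first entry is positive: u = (4, -10.5208).
  ||u|| = √((4)² + (-10.5208)²) = √(126.6872) ≈ 11.2555,
  v_1 = u/||u|| ≈ (0.3554, -0.9347) (||v_1|| = 1).

λ_1 = 17.5208,  λ_2 = 5.4792;  v_1 ≈ (0.3554, -0.9347)


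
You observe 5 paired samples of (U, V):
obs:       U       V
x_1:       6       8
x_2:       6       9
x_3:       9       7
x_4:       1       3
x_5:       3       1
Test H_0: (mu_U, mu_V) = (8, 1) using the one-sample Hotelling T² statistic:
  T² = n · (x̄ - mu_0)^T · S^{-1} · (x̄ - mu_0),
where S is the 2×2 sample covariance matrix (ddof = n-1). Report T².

Step 1 — sample mean vector:
  mean(U) = (6 + 6 + 9 + 1 + 3) / 5 = 25/5 = 5
  mean(V) = (8 + 9 + 7 + 3 + 1) / 5 = 28/5 = 5.6
  x̄ = (5, 5.6),  deviation x̄ - mu_0 = (5, 5.6) - (8, 1) = (-3, 4.6).

Step 2 — sample covariance matrix, S[i,j] = (1/(n-1)) · Σ_k (x_{k,i} - mean_i) · (x_{k,j} - mean_j), divisor n-1 = 4:
  S[U,U] = ((1)·(1) + (1)·(1) + (4)·(4) + (-4)·(-4) + (-2)·(-2)) / 4 = 38/4 = 9.5
  S[U,V] = ((1)·(2.4) + (1)·(3.4) + (4)·(1.4) + (-4)·(-2.6) + (-2)·(-4.6)) / 4 = 31/4 = 7.75
  S[V,V] = ((2.4)·(2.4) + (3.4)·(3.4) + (1.4)·(1.4) + (-2.6)·(-2.6) + (-4.6)·(-4.6)) / 4 = 47.2/4 = 11.8
  S = [[9.5, 7.75],
 [7.75, 11.8]].

Step 3 — invert S. det(S) = 9.5·11.8 - (7.75)² = 52.0375.
  S^{-1} = (1/det) · [[d, -b], [-b, a]] = [[0.2268, -0.1489],
 [-0.1489, 0.1826]].

Step 4 — quadratic form (x̄ - mu_0)^T · S^{-1} · (x̄ - mu_0):
  S^{-1} · (x̄ - mu_0) = (-1.3654, 1.2866),
  (x̄ - mu_0)^T · [...] = (-3)·(-1.3654) + (4.6)·(1.2866) = 10.0143.

Step 5 — scale by n: T² = 5 · 10.0143 = 50.0716.

T² ≈ 50.0716


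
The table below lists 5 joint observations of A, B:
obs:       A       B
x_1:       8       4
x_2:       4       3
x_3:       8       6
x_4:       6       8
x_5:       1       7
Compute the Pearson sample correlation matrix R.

Step 1 — column means:
  mean(A) = (8 + 4 + 8 + 6 + 1) / 5 = 27/5 = 5.4
  mean(B) = (4 + 3 + 6 + 8 + 7) / 5 = 28/5 = 5.6

Step 2 — sample variances and covariances s[i,j] = (1/(n-1)) · Σ_k (x_{k,i} - mean_i) · (x_{k,j} - mean_j), with n-1 = 4:
  s[A,A] = ((2.6)·(2.6) + (-1.4)·(-1.4) + (2.6)·(2.6) + (0.6)·(0.6) + (-4.4)·(-4.4)) / 4 = 35.2/4 = 8.8
  s[A,B] = ((2.6)·(-1.6) + (-1.4)·(-2.6) + (2.6)·(0.4) + (0.6)·(2.4) + (-4.4)·(1.4)) / 4 = -4.2/4 = -1.05
  s[B,B] = ((-1.6)·(-1.6) + (-2.6)·(-2.6) + (0.4)·(0.4) + (2.4)·(2.4) + (1.4)·(1.4)) / 4 = 17.2/4 = 4.3
  Sample standard deviations s_i = √(s[i,i]):
  s(A) = √(8.8) = 2.9665
  s(B) = √(4.3) = 2.0736

Step 3 — r_{ij} = s_{ij} / (s_i · s_j):
  r[A,A] = 1 (diagonal).
  r[A,B] = -1.05 / (2.9665 · 2.0736) = -1.05 / 6.1514 = -0.1707
  r[B,B] = 1 (diagonal).

R is symmetric with unit diagonal. Assembling:

R = [[1, -0.1707],
 [-0.1707, 1]]


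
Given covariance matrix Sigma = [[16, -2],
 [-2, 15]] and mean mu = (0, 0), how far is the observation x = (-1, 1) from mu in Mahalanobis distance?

Step 1 — centre the observation: (x - mu) = (-1, 1).

Step 2 — invert Sigma. det(Sigma) = 16·15 - (-2)² = 236.
  Sigma^{-1} = (1/det) · [[d, -b], [-b, a]] = [[0.0636, 0.0085],
 [0.0085, 0.0678]].

Step 3 — form the quadratic (x - mu)^T · Sigma^{-1} · (x - mu):
  Sigma^{-1} · (x - mu) = (-0.0551, 0.0593).
  (x - mu)^T · [Sigma^{-1} · (x - mu)] = (-1)·(-0.0551) + (1)·(0.0593) = 0.1144.

Step 4 — take square root: d = √(0.1144) ≈ 0.3382.

d(x, mu) = √(0.1144) ≈ 0.3382
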